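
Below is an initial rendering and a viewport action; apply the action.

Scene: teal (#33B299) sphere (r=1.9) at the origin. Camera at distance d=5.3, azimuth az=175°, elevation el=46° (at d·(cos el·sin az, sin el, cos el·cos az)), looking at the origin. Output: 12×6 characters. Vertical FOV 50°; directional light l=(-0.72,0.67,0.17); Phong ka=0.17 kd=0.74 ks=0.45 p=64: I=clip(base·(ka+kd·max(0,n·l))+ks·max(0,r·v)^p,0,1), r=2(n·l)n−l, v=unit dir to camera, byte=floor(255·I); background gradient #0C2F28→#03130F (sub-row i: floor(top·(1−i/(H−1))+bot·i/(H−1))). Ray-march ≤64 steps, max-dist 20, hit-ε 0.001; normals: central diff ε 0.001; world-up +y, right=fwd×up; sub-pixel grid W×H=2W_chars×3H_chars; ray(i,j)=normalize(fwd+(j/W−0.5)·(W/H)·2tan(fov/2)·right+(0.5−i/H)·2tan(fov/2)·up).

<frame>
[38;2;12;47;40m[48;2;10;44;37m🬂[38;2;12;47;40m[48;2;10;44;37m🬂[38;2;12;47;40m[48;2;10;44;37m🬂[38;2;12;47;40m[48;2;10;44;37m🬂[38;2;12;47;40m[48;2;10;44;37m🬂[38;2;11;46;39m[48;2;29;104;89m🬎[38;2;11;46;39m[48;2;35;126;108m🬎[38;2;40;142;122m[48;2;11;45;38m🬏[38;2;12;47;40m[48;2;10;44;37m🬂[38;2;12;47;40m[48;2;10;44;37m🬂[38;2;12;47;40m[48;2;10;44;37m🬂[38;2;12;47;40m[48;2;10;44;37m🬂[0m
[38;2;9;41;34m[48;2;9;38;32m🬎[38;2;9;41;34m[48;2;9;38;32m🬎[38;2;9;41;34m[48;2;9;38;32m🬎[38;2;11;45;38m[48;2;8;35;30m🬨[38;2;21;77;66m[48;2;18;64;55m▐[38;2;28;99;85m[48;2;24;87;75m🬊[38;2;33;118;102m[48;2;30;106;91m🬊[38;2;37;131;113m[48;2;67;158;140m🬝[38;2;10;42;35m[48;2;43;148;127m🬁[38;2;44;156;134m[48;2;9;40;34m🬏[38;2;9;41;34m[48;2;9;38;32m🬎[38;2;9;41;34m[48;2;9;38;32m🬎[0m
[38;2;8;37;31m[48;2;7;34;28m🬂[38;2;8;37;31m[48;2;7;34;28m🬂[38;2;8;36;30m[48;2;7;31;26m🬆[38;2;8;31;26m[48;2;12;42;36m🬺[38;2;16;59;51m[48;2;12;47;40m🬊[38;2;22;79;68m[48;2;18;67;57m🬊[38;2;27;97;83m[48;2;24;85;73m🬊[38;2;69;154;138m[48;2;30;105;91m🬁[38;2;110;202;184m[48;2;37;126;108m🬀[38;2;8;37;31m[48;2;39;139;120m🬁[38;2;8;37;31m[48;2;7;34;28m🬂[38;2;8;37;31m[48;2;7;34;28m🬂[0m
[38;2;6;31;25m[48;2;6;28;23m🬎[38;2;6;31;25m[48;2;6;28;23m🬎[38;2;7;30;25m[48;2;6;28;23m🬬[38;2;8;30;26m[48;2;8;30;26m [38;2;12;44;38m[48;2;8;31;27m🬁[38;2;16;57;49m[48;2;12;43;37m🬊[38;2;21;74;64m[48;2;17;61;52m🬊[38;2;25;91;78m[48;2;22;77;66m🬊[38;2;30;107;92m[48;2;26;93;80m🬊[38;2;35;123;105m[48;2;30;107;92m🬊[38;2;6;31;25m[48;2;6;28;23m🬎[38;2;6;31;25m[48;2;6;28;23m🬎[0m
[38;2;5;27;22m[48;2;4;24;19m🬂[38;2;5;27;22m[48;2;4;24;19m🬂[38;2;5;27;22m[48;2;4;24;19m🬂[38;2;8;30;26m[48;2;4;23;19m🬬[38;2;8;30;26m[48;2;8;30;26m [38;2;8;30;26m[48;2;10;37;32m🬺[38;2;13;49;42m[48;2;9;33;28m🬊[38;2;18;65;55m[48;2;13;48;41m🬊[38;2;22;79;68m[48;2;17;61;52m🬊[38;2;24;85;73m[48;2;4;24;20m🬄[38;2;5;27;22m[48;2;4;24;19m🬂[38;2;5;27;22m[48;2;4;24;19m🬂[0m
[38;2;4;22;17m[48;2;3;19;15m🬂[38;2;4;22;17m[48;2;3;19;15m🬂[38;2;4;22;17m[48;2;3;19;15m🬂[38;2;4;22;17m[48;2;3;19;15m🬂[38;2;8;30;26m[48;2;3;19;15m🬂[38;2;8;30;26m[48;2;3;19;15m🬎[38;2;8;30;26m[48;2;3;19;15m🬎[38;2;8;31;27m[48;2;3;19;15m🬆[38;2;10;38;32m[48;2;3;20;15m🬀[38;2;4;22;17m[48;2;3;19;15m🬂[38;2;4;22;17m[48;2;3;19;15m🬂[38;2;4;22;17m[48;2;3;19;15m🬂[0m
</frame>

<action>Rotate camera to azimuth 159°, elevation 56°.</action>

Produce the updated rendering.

<frame>
[38;2;12;47;40m[48;2;10;44;37m🬂[38;2;12;47;40m[48;2;10;44;37m🬂[38;2;12;47;40m[48;2;10;44;37m🬂[38;2;12;47;40m[48;2;10;44;37m🬂[38;2;12;47;40m[48;2;10;44;37m🬂[38;2;11;46;39m[48;2;32;116;99m🬎[38;2;11;46;39m[48;2;38;135;116m🬎[38;2;42;149;128m[48;2;11;45;38m🬏[38;2;12;47;40m[48;2;10;44;37m🬂[38;2;12;47;40m[48;2;10;44;37m🬂[38;2;12;47;40m[48;2;10;44;37m🬂[38;2;12;47;40m[48;2;10;44;37m🬂[0m
[38;2;9;41;34m[48;2;9;38;32m🬎[38;2;9;41;34m[48;2;9;38;32m🬎[38;2;9;41;34m[48;2;9;38;32m🬎[38;2;10;41;34m[48;2;17;60;52m🬕[38;2;26;91;78m[48;2;22;77;66m🬉[38;2;30;108;93m[48;2;26;94;81m🬊[38;2;35;124;107m[48;2;31;111;95m🬊[38;2;41;138;119m[48;2;120;212;194m🬝[38;2;43;148;128m[48;2;10;42;35m🬺[38;2;44;153;132m[48;2;9;40;34m🬏[38;2;9;41;34m[48;2;9;38;32m🬎[38;2;9;41;34m[48;2;9;38;32m🬎[0m
[38;2;8;37;31m[48;2;7;34;28m🬂[38;2;8;37;31m[48;2;7;34;28m🬂[38;2;8;36;30m[48;2;7;31;26m🬆[38;2;13;48;41m[48;2;9;33;28m🬉[38;2;18;67;57m[48;2;14;52;45m🬊[38;2;23;84;72m[48;2;20;70;60m🬊[38;2;28;99;85m[48;2;24;86;74m🬊[38;2;66;152;135m[48;2;30;105;90m🬁[38;2;47;141;123m[48;2;33;117;101m🬂[38;2;38;133;115m[48;2;8;37;31m🬺[38;2;8;37;31m[48;2;7;34;28m🬂[38;2;8;37;31m[48;2;7;34;28m🬂[0m
[38;2;6;31;25m[48;2;6;28;23m🬎[38;2;6;31;25m[48;2;6;28;23m🬎[38;2;7;30;25m[48;2;6;28;23m🬬[38;2;8;30;26m[48;2;8;30;26m [38;2;13;48;41m[48;2;9;33;28m🬁[38;2;16;59;50m[48;2;12;43;37m🬊[38;2;20;74;63m[48;2;16;59;50m🬊[38;2;24;88;75m[48;2;20;73;63m🬊[38;2;28;101;87m[48;2;24;86;74m🬊[38;2;32;113;97m[48;2;27;97;83m🬊[38;2;6;31;25m[48;2;6;28;23m🬎[38;2;6;31;25m[48;2;6;28;23m🬎[0m
[38;2;5;27;22m[48;2;4;24;19m🬂[38;2;5;27;22m[48;2;4;24;19m🬂[38;2;5;27;22m[48;2;4;24;19m🬂[38;2;8;30;26m[48;2;4;23;19m🬬[38;2;8;30;26m[48;2;8;30;26m [38;2;8;30;26m[48;2;10;36;30m🬺[38;2;13;47;40m[48;2;9;33;28m🬂[38;2;16;58;50m[48;2;11;40;34m🬊[38;2;19;69;59m[48;2;13;50;42m🬊[38;2;20;72;62m[48;2;4;24;20m🬄[38;2;5;27;22m[48;2;4;24;19m🬂[38;2;5;27;22m[48;2;4;24;19m🬂[0m
[38;2;4;22;17m[48;2;3;19;15m🬂[38;2;4;22;17m[48;2;3;19;15m🬂[38;2;4;22;17m[48;2;3;19;15m🬂[38;2;4;22;17m[48;2;3;19;15m🬂[38;2;8;30;26m[48;2;3;19;15m🬂[38;2;8;30;26m[48;2;3;19;15m🬎[38;2;8;30;26m[48;2;3;19;15m🬎[38;2;8;30;26m[48;2;3;19;15m🬆[38;2;8;30;26m[48;2;3;20;15m🬀[38;2;4;22;17m[48;2;3;19;15m🬂[38;2;4;22;17m[48;2;3;19;15m🬂[38;2;4;22;17m[48;2;3;19;15m🬂[0m
</frame>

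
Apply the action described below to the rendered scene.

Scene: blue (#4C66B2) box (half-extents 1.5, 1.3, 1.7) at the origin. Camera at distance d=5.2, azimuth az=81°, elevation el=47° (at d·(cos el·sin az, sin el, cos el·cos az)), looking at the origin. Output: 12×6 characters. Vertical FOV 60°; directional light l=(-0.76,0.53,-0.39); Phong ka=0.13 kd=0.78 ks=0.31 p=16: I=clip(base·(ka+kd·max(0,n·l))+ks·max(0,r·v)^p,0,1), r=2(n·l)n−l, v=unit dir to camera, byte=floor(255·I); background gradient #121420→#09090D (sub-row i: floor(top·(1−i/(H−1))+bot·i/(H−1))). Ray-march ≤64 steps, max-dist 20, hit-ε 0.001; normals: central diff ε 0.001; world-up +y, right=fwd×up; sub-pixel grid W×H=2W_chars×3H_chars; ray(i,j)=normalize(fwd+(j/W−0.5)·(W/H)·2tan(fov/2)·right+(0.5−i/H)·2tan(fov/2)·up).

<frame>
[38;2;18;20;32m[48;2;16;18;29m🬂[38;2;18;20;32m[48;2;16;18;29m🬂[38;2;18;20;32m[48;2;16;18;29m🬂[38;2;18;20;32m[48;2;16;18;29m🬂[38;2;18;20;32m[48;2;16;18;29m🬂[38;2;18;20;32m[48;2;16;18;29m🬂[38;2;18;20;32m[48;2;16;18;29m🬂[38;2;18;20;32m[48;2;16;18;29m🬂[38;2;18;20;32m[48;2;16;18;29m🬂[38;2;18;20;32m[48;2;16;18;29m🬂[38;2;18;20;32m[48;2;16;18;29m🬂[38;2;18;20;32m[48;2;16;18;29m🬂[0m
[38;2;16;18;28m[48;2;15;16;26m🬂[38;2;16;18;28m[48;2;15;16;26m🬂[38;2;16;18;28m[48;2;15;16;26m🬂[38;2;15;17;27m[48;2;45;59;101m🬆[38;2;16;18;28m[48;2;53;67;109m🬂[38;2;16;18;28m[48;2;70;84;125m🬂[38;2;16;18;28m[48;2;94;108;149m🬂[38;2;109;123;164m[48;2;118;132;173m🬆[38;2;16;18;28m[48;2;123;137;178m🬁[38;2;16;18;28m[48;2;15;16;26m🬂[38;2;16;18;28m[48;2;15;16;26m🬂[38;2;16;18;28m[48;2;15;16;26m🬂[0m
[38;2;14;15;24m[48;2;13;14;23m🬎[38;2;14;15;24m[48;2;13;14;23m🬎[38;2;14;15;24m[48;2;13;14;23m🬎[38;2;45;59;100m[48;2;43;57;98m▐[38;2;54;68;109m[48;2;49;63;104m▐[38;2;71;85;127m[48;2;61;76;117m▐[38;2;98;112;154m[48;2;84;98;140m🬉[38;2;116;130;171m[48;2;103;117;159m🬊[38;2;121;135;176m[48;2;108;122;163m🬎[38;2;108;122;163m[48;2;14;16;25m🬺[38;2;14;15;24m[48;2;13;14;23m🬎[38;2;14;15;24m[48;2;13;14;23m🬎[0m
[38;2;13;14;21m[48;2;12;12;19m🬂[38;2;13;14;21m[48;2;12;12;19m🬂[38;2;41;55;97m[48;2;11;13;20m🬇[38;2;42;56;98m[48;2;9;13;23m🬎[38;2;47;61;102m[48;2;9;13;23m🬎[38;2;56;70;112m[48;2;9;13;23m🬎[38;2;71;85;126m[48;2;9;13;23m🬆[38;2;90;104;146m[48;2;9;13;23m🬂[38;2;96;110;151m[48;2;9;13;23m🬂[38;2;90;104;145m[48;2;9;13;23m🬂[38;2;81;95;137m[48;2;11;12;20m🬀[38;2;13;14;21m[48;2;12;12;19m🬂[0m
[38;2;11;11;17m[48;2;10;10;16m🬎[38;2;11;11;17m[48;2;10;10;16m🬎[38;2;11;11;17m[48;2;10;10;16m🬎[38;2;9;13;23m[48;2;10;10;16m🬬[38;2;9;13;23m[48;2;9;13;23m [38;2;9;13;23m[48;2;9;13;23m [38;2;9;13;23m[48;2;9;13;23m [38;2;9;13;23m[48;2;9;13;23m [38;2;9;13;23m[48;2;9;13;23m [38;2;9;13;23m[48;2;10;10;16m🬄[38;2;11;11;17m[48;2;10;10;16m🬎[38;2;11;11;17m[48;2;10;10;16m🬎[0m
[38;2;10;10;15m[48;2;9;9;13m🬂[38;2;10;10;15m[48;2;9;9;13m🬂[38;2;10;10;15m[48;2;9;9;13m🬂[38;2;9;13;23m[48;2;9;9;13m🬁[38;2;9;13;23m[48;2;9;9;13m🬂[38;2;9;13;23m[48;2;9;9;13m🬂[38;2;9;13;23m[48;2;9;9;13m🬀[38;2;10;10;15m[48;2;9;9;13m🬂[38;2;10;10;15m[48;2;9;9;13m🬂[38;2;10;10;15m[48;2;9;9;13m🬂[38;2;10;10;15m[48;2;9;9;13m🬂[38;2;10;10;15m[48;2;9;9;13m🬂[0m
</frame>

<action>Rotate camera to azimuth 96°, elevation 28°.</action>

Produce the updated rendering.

<frame>
[38;2;18;20;32m[48;2;16;18;29m🬂[38;2;18;20;32m[48;2;16;18;29m🬂[38;2;18;20;32m[48;2;16;18;29m🬂[38;2;18;20;32m[48;2;16;18;29m🬂[38;2;18;20;32m[48;2;16;18;29m🬂[38;2;18;20;32m[48;2;16;18;29m🬂[38;2;18;20;32m[48;2;16;18;29m🬂[38;2;18;20;32m[48;2;16;18;29m🬂[38;2;18;20;32m[48;2;16;18;29m🬂[38;2;18;20;32m[48;2;16;18;29m🬂[38;2;18;20;32m[48;2;16;18;29m🬂[38;2;18;20;32m[48;2;16;18;29m🬂[0m
[38;2;16;18;28m[48;2;15;16;26m🬂[38;2;16;18;28m[48;2;15;16;26m🬂[38;2;16;18;28m[48;2;15;16;26m🬂[38;2;15;17;27m[48;2;41;55;96m🬝[38;2;15;17;27m[48;2;41;55;96m🬎[38;2;15;17;27m[48;2;42;56;97m🬎[38;2;15;17;27m[48;2;45;59;101m🬎[38;2;15;17;27m[48;2;51;66;107m🬎[38;2;15;17;27m[48;2;60;74;115m🬎[38;2;16;18;28m[48;2;15;16;26m🬂[38;2;16;18;28m[48;2;15;16;26m🬂[38;2;16;18;28m[48;2;15;16;26m🬂[0m
[38;2;14;15;24m[48;2;13;14;23m🬎[38;2;14;15;24m[48;2;13;14;23m🬎[38;2;41;55;96m[48;2;10;13;23m🬁[38;2;41;55;96m[48;2;9;13;23m🬂[38;2;41;55;96m[48;2;9;13;23m🬂[38;2;42;57;98m[48;2;9;13;23m🬂[38;2;47;61;102m[48;2;9;13;23m🬂[38;2;9;13;23m[48;2;59;73;114m🬱[38;2;72;86;127m[48;2;9;13;23m🬎[38;2;84;98;140m[48;2;10;14;23m🬌[38;2;14;15;24m[48;2;13;14;23m🬎[38;2;14;15;24m[48;2;13;14;23m🬎[0m
[38;2;13;14;21m[48;2;12;12;19m🬂[38;2;13;14;21m[48;2;12;12;19m🬂[38;2;9;13;23m[48;2;12;13;20m▐[38;2;9;13;23m[48;2;9;13;23m [38;2;9;13;23m[48;2;9;13;23m [38;2;9;13;23m[48;2;9;13;23m [38;2;9;13;23m[48;2;9;13;23m [38;2;9;13;23m[48;2;9;13;23m [38;2;9;13;23m[48;2;9;13;23m [38;2;9;13;23m[48;2;12;12;19m🬕[38;2;13;14;21m[48;2;12;12;19m🬂[38;2;13;14;21m[48;2;12;12;19m🬂[0m
[38;2;11;11;17m[48;2;10;10;16m🬎[38;2;11;11;17m[48;2;10;10;16m🬎[38;2;11;11;17m[48;2;10;10;16m🬎[38;2;9;13;23m[48;2;9;13;23m [38;2;9;13;23m[48;2;9;13;23m [38;2;9;13;23m[48;2;9;13;23m [38;2;9;13;23m[48;2;9;13;23m [38;2;9;13;23m[48;2;9;13;23m [38;2;9;13;23m[48;2;9;13;23m [38;2;9;13;23m[48;2;10;10;16m🬄[38;2;11;11;17m[48;2;10;10;16m🬎[38;2;11;11;17m[48;2;10;10;16m🬎[0m
[38;2;10;10;15m[48;2;9;9;13m🬂[38;2;10;10;15m[48;2;9;9;13m🬂[38;2;10;10;15m[48;2;9;9;13m🬂[38;2;9;13;23m[48;2;9;9;13m🬁[38;2;9;13;23m[48;2;9;9;13m🬂[38;2;9;13;23m[48;2;9;9;13m🬂[38;2;9;13;23m[48;2;9;9;13m🬂[38;2;9;13;23m[48;2;9;9;13m🬂[38;2;9;13;23m[48;2;9;9;13m🬂[38;2;10;10;15m[48;2;9;9;13m🬂[38;2;10;10;15m[48;2;9;9;13m🬂[38;2;10;10;15m[48;2;9;9;13m🬂[0m
</frame>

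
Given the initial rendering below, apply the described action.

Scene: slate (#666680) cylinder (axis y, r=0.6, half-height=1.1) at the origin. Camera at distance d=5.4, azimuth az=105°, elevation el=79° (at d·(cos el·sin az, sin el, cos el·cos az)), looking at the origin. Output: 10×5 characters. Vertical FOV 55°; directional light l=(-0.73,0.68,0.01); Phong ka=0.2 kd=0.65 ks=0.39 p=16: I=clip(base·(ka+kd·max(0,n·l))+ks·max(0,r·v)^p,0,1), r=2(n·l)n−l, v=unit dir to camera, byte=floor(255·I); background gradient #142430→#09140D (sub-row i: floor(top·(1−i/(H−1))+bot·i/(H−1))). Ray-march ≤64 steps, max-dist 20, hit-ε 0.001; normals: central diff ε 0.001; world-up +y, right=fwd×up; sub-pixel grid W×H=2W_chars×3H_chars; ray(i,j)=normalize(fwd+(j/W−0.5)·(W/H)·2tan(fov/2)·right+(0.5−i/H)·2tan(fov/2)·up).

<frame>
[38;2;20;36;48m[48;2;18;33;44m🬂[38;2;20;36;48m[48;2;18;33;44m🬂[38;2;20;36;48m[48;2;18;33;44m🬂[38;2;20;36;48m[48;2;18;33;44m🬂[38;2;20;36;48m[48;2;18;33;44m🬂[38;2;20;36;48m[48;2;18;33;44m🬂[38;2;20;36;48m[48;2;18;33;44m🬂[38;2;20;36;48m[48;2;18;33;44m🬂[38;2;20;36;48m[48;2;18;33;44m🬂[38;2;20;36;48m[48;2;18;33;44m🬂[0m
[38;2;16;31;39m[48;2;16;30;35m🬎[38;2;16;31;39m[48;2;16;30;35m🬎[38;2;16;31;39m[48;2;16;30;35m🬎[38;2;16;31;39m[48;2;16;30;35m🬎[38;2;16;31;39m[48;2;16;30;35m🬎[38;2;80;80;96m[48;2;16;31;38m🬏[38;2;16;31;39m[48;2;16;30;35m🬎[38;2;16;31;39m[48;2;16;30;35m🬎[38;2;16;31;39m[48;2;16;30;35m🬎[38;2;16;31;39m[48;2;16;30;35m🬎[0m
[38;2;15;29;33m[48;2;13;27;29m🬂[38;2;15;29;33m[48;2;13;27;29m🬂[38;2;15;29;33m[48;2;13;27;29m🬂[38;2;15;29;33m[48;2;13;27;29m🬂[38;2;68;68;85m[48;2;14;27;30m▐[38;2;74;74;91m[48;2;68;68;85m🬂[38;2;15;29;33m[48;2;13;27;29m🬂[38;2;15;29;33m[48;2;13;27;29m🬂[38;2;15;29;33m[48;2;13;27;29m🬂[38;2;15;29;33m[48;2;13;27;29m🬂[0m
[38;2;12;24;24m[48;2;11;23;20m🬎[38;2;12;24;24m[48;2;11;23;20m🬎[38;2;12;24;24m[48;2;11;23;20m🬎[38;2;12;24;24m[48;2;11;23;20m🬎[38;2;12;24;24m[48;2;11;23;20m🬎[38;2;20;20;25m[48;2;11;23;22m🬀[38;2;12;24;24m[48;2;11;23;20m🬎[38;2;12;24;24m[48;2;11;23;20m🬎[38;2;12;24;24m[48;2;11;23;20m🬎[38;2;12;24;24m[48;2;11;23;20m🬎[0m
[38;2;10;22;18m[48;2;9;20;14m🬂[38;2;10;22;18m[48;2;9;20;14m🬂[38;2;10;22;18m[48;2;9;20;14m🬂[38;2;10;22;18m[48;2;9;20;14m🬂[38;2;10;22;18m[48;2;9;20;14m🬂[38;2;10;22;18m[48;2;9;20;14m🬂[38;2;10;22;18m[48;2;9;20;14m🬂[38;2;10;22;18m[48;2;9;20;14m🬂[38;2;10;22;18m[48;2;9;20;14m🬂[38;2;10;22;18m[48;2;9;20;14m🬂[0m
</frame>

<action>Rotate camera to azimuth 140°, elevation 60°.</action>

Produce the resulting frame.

<frame>
[38;2;20;36;48m[48;2;18;33;44m🬂[38;2;20;36;48m[48;2;18;33;44m🬂[38;2;20;36;48m[48;2;18;33;44m🬂[38;2;20;36;48m[48;2;18;33;44m🬂[38;2;20;36;48m[48;2;18;33;44m🬂[38;2;20;36;48m[48;2;18;33;44m🬂[38;2;20;36;48m[48;2;18;33;44m🬂[38;2;20;36;48m[48;2;18;33;44m🬂[38;2;20;36;48m[48;2;18;33;44m🬂[38;2;20;36;48m[48;2;18;33;44m🬂[0m
[38;2;16;31;39m[48;2;16;30;35m🬎[38;2;16;31;39m[48;2;16;30;35m🬎[38;2;16;31;39m[48;2;16;30;35m🬎[38;2;16;31;39m[48;2;16;30;35m🬎[38;2;16;31;38m[48;2;67;67;84m🬝[38;2;16;31;39m[48;2;72;72;88m🬎[38;2;16;31;39m[48;2;16;30;35m🬎[38;2;16;31;39m[48;2;16;30;35m🬎[38;2;16;31;39m[48;2;16;30;35m🬎[38;2;16;31;39m[48;2;16;30;35m🬎[0m
[38;2;15;29;33m[48;2;13;27;29m🬂[38;2;15;29;33m[48;2;13;27;29m🬂[38;2;15;29;33m[48;2;13;27;29m🬂[38;2;15;29;33m[48;2;13;27;29m🬂[38;2;67;67;84m[48;2;15;25;29m🬉[38;2;72;72;89m[48;2;20;20;25m🬎[38;2;15;29;33m[48;2;13;27;29m🬂[38;2;15;29;33m[48;2;13;27;29m🬂[38;2;15;29;33m[48;2;13;27;29m🬂[38;2;15;29;33m[48;2;13;27;29m🬂[0m
[38;2;12;24;24m[48;2;11;23;20m🬎[38;2;12;24;24m[48;2;11;23;20m🬎[38;2;12;24;24m[48;2;11;23;20m🬎[38;2;12;24;24m[48;2;11;23;20m🬎[38;2;20;20;25m[48;2;11;23;22m🬁[38;2;20;20;25m[48;2;11;23;21m🬆[38;2;12;24;24m[48;2;11;23;20m🬎[38;2;12;24;24m[48;2;11;23;20m🬎[38;2;12;24;24m[48;2;11;23;20m🬎[38;2;12;24;24m[48;2;11;23;20m🬎[0m
[38;2;10;22;18m[48;2;9;20;14m🬂[38;2;10;22;18m[48;2;9;20;14m🬂[38;2;10;22;18m[48;2;9;20;14m🬂[38;2;10;22;18m[48;2;9;20;14m🬂[38;2;10;22;18m[48;2;9;20;14m🬂[38;2;10;22;18m[48;2;9;20;14m🬂[38;2;10;22;18m[48;2;9;20;14m🬂[38;2;10;22;18m[48;2;9;20;14m🬂[38;2;10;22;18m[48;2;9;20;14m🬂[38;2;10;22;18m[48;2;9;20;14m🬂[0m
</frame>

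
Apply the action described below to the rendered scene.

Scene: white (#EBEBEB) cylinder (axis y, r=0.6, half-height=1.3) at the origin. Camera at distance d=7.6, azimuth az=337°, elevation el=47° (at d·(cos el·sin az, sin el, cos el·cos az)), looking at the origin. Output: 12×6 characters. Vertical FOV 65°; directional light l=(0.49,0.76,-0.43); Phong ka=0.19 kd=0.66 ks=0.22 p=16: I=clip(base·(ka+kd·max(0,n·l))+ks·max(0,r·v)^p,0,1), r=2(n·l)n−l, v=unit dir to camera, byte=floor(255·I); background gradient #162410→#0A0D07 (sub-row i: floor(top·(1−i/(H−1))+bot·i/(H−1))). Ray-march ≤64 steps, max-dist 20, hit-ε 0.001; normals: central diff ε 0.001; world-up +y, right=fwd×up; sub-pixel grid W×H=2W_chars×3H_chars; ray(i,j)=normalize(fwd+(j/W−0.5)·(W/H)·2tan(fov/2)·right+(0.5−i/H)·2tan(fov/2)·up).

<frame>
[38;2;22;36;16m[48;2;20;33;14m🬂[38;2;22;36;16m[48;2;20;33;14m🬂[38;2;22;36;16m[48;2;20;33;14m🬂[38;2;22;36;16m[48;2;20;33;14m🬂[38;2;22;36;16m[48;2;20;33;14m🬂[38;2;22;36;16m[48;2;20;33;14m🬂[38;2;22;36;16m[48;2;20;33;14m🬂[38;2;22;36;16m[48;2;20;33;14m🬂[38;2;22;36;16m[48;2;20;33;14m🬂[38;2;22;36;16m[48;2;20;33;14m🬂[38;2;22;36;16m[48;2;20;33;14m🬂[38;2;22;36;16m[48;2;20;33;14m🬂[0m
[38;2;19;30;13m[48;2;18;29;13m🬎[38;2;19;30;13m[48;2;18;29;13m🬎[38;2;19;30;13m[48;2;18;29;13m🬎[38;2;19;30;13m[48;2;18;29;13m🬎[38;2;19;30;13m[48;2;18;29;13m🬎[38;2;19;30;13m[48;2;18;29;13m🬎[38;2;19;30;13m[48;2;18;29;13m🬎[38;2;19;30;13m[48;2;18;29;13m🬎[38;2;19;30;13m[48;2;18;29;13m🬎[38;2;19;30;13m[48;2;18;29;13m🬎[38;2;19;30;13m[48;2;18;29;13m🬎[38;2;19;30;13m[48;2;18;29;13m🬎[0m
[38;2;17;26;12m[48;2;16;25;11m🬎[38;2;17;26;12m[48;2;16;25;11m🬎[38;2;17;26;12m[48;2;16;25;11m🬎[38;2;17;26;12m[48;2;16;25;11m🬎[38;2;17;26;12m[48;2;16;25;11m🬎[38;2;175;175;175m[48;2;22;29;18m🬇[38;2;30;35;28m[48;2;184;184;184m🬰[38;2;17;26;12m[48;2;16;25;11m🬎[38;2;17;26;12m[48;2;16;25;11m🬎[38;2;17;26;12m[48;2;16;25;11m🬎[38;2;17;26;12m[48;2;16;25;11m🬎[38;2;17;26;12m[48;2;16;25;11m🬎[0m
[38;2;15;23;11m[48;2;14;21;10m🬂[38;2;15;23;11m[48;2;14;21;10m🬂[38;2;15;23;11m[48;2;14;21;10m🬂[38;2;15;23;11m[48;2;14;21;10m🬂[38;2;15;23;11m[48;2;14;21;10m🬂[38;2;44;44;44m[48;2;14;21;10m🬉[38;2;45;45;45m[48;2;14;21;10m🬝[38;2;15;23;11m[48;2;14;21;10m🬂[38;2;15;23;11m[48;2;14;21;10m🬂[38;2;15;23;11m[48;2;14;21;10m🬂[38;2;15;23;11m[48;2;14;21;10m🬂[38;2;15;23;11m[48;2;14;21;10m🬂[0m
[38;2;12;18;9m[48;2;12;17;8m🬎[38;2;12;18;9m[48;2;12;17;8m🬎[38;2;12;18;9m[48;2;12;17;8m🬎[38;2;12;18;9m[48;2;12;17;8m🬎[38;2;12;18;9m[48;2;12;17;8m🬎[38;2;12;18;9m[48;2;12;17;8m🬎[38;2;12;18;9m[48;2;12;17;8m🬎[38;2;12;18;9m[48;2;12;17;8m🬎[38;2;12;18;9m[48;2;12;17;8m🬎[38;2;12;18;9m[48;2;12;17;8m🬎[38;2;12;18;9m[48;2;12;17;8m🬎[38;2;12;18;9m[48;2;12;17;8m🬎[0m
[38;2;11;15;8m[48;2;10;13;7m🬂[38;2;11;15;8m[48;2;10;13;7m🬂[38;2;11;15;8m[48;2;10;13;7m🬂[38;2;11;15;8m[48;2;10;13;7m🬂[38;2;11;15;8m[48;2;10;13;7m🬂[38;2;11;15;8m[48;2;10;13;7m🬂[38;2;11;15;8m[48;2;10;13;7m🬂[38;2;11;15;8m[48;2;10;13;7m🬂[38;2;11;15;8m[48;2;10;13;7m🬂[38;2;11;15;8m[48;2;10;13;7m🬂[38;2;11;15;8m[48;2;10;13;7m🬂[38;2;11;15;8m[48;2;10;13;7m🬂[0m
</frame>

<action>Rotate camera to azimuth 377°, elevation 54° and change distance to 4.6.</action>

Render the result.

<frame>
[38;2;22;36;16m[48;2;20;33;14m🬂[38;2;22;36;16m[48;2;20;33;14m🬂[38;2;22;36;16m[48;2;20;33;14m🬂[38;2;22;36;16m[48;2;20;33;14m🬂[38;2;22;36;16m[48;2;20;33;14m🬂[38;2;22;36;16m[48;2;20;33;14m🬂[38;2;22;36;16m[48;2;20;33;14m🬂[38;2;22;36;16m[48;2;20;33;14m🬂[38;2;22;36;16m[48;2;20;33;14m🬂[38;2;22;36;16m[48;2;20;33;14m🬂[38;2;22;36;16m[48;2;20;33;14m🬂[38;2;22;36;16m[48;2;20;33;14m🬂[0m
[38;2;19;30;13m[48;2;18;29;13m🬎[38;2;19;30;13m[48;2;18;29;13m🬎[38;2;19;30;13m[48;2;18;29;13m🬎[38;2;19;30;13m[48;2;18;29;13m🬎[38;2;19;30;13m[48;2;18;29;13m🬎[38;2;18;30;13m[48;2;162;162;162m🬝[38;2;19;30;13m[48;2;162;162;162m🬎[38;2;19;30;13m[48;2;18;29;13m🬎[38;2;19;30;13m[48;2;18;29;13m🬎[38;2;19;30;13m[48;2;18;29;13m🬎[38;2;19;30;13m[48;2;18;29;13m🬎[38;2;19;30;13m[48;2;18;29;13m🬎[0m
[38;2;17;26;12m[48;2;16;25;11m🬎[38;2;17;26;12m[48;2;16;25;11m🬎[38;2;17;26;12m[48;2;16;25;11m🬎[38;2;17;26;12m[48;2;16;25;11m🬎[38;2;17;26;12m[48;2;16;25;11m🬎[38;2;162;162;162m[48;2;44;44;44m🬎[38;2;162;162;162m[48;2;44;44;44m🬎[38;2;144;144;144m[48;2;16;26;11m▌[38;2;17;26;12m[48;2;16;25;11m🬎[38;2;17;26;12m[48;2;16;25;11m🬎[38;2;17;26;12m[48;2;16;25;11m🬎[38;2;17;26;12m[48;2;16;25;11m🬎[0m
[38;2;15;23;11m[48;2;14;21;10m🬂[38;2;15;23;11m[48;2;14;21;10m🬂[38;2;15;23;11m[48;2;14;21;10m🬂[38;2;15;23;11m[48;2;14;21;10m🬂[38;2;15;23;11m[48;2;14;21;10m🬂[38;2;44;44;44m[48;2;14;22;10m▐[38;2;46;46;46m[48;2;60;60;60m🬝[38;2;15;23;11m[48;2;14;21;10m🬂[38;2;15;23;11m[48;2;14;21;10m🬂[38;2;15;23;11m[48;2;14;21;10m🬂[38;2;15;23;11m[48;2;14;21;10m🬂[38;2;15;23;11m[48;2;14;21;10m🬂[0m
[38;2;12;18;9m[48;2;12;17;8m🬎[38;2;12;18;9m[48;2;12;17;8m🬎[38;2;12;18;9m[48;2;12;17;8m🬎[38;2;12;18;9m[48;2;12;17;8m🬎[38;2;12;18;9m[48;2;12;17;8m🬎[38;2;12;18;9m[48;2;12;17;8m🬎[38;2;44;44;44m[48;2;12;17;8m🬀[38;2;12;18;9m[48;2;12;17;8m🬎[38;2;12;18;9m[48;2;12;17;8m🬎[38;2;12;18;9m[48;2;12;17;8m🬎[38;2;12;18;9m[48;2;12;17;8m🬎[38;2;12;18;9m[48;2;12;17;8m🬎[0m
[38;2;11;15;8m[48;2;10;13;7m🬂[38;2;11;15;8m[48;2;10;13;7m🬂[38;2;11;15;8m[48;2;10;13;7m🬂[38;2;11;15;8m[48;2;10;13;7m🬂[38;2;11;15;8m[48;2;10;13;7m🬂[38;2;11;15;8m[48;2;10;13;7m🬂[38;2;11;15;8m[48;2;10;13;7m🬂[38;2;11;15;8m[48;2;10;13;7m🬂[38;2;11;15;8m[48;2;10;13;7m🬂[38;2;11;15;8m[48;2;10;13;7m🬂[38;2;11;15;8m[48;2;10;13;7m🬂[38;2;11;15;8m[48;2;10;13;7m🬂[0m
</frame>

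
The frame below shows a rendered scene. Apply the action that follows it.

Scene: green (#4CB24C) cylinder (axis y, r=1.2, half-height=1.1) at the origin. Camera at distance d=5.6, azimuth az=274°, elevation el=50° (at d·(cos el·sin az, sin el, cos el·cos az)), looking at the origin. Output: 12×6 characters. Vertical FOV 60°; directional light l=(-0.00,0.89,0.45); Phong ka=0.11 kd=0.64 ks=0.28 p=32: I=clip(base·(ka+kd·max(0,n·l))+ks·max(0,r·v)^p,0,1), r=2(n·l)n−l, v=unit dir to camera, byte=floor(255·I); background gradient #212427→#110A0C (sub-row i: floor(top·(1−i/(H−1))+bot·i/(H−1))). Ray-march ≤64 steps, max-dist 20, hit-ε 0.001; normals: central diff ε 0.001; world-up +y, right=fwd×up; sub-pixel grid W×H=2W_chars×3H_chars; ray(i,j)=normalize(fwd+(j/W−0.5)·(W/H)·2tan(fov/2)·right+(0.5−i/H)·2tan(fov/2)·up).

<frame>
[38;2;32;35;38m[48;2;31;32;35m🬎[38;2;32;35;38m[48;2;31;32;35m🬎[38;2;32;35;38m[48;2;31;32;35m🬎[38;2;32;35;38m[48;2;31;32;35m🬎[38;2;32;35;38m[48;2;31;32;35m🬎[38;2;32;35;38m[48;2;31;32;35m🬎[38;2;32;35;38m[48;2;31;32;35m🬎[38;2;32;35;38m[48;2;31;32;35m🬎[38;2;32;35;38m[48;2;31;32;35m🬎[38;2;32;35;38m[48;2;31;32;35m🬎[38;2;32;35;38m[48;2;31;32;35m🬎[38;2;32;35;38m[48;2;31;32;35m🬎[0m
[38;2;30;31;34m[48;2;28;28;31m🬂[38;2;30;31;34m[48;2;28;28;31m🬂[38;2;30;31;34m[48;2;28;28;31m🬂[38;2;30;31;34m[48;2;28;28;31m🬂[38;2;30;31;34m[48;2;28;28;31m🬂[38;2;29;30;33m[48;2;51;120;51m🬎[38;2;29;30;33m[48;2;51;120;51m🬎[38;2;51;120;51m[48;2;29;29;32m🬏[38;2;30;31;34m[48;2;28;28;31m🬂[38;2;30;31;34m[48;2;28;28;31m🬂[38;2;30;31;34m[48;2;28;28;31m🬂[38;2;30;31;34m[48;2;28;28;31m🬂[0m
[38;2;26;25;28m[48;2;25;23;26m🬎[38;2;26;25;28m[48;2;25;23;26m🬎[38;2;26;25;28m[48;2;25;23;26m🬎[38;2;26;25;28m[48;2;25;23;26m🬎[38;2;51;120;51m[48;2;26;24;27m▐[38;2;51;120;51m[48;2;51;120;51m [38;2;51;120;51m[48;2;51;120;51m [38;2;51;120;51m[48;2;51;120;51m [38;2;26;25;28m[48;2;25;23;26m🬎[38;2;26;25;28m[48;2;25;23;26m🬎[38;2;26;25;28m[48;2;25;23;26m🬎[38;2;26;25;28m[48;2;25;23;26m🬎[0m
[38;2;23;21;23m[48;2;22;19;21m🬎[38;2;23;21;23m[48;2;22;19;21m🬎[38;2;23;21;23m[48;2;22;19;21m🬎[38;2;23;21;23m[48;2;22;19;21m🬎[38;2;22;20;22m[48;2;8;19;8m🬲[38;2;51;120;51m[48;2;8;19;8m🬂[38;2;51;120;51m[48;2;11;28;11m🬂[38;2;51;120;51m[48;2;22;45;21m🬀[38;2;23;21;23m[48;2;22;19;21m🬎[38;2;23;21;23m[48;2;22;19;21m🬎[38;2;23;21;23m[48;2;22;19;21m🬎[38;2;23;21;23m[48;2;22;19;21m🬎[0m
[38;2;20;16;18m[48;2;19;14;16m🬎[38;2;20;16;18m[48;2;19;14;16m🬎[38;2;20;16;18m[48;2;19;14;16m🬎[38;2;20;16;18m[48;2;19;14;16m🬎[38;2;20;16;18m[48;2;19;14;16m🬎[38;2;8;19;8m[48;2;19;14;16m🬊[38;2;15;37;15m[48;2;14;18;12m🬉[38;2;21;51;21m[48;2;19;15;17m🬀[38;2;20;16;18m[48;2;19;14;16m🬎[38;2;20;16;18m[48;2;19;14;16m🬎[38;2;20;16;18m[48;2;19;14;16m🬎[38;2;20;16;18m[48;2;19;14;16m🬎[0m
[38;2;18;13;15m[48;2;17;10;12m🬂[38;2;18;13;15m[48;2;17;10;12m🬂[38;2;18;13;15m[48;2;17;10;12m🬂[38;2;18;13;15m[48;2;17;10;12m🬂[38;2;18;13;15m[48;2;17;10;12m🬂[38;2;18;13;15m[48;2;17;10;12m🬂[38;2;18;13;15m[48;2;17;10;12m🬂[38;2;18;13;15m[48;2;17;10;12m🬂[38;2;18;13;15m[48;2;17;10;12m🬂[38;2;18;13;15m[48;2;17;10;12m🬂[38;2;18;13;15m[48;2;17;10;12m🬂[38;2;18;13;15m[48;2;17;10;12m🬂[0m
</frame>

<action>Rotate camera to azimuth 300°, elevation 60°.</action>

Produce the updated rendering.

<frame>
[38;2;32;35;38m[48;2;31;32;35m🬎[38;2;32;35;38m[48;2;31;32;35m🬎[38;2;32;35;38m[48;2;31;32;35m🬎[38;2;32;35;38m[48;2;31;32;35m🬎[38;2;32;35;38m[48;2;31;32;35m🬎[38;2;32;35;38m[48;2;31;32;35m🬎[38;2;32;35;38m[48;2;31;32;35m🬎[38;2;32;35;38m[48;2;31;32;35m🬎[38;2;32;35;38m[48;2;31;32;35m🬎[38;2;32;35;38m[48;2;31;32;35m🬎[38;2;32;35;38m[48;2;31;32;35m🬎[38;2;32;35;38m[48;2;31;32;35m🬎[0m
[38;2;30;31;34m[48;2;28;28;31m🬂[38;2;30;31;34m[48;2;28;28;31m🬂[38;2;30;31;34m[48;2;28;28;31m🬂[38;2;30;31;34m[48;2;28;28;31m🬂[38;2;30;31;34m[48;2;28;28;31m🬂[38;2;29;30;33m[48;2;51;120;51m🬎[38;2;29;30;33m[48;2;51;120;51m🬎[38;2;51;120;51m[48;2;29;29;32m🬏[38;2;30;31;34m[48;2;28;28;31m🬂[38;2;30;31;34m[48;2;28;28;31m🬂[38;2;30;31;34m[48;2;28;28;31m🬂[38;2;30;31;34m[48;2;28;28;31m🬂[0m
[38;2;26;25;28m[48;2;25;23;26m🬎[38;2;26;25;28m[48;2;25;23;26m🬎[38;2;26;25;28m[48;2;25;23;26m🬎[38;2;26;25;28m[48;2;25;23;26m🬎[38;2;51;120;51m[48;2;26;25;28m🬷[38;2;51;120;51m[48;2;51;120;51m [38;2;51;120;51m[48;2;51;120;51m [38;2;51;120;51m[48;2;51;120;51m [38;2;51;120;51m[48;2;26;25;27m🬏[38;2;26;25;28m[48;2;25;23;26m🬎[38;2;26;25;28m[48;2;25;23;26m🬎[38;2;26;25;28m[48;2;25;23;26m🬎[0m
[38;2;23;21;23m[48;2;22;19;21m🬎[38;2;23;21;23m[48;2;22;19;21m🬎[38;2;23;21;23m[48;2;22;19;21m🬎[38;2;23;21;23m[48;2;22;19;21m🬎[38;2;51;120;51m[48;2;19;19;19m🬁[38;2;51;120;51m[48;2;11;27;11m🬎[38;2;51;120;51m[48;2;21;49;21m🬎[38;2;51;120;51m[48;2;26;50;25m🬆[38;2;23;21;23m[48;2;22;19;21m🬎[38;2;23;21;23m[48;2;22;19;21m🬎[38;2;23;21;23m[48;2;22;19;21m🬎[38;2;23;21;23m[48;2;22;19;21m🬎[0m
[38;2;20;16;18m[48;2;19;14;16m🬎[38;2;20;16;18m[48;2;19;14;16m🬎[38;2;20;16;18m[48;2;19;14;16m🬎[38;2;20;16;18m[48;2;19;14;16m🬎[38;2;20;16;18m[48;2;19;14;16m🬎[38;2;13;32;13m[48;2;14;16;13m🬁[38;2;20;48;20m[48;2;15;15;13m🬆[38;2;28;66;28m[48;2;19;15;17m🬀[38;2;20;16;18m[48;2;19;14;16m🬎[38;2;20;16;18m[48;2;19;14;16m🬎[38;2;20;16;18m[48;2;19;14;16m🬎[38;2;20;16;18m[48;2;19;14;16m🬎[0m
[38;2;18;13;15m[48;2;17;10;12m🬂[38;2;18;13;15m[48;2;17;10;12m🬂[38;2;18;13;15m[48;2;17;10;12m🬂[38;2;18;13;15m[48;2;17;10;12m🬂[38;2;18;13;15m[48;2;17;10;12m🬂[38;2;18;13;15m[48;2;17;10;12m🬂[38;2;18;13;15m[48;2;17;10;12m🬂[38;2;18;13;15m[48;2;17;10;12m🬂[38;2;18;13;15m[48;2;17;10;12m🬂[38;2;18;13;15m[48;2;17;10;12m🬂[38;2;18;13;15m[48;2;17;10;12m🬂[38;2;18;13;15m[48;2;17;10;12m🬂[0m
</frame>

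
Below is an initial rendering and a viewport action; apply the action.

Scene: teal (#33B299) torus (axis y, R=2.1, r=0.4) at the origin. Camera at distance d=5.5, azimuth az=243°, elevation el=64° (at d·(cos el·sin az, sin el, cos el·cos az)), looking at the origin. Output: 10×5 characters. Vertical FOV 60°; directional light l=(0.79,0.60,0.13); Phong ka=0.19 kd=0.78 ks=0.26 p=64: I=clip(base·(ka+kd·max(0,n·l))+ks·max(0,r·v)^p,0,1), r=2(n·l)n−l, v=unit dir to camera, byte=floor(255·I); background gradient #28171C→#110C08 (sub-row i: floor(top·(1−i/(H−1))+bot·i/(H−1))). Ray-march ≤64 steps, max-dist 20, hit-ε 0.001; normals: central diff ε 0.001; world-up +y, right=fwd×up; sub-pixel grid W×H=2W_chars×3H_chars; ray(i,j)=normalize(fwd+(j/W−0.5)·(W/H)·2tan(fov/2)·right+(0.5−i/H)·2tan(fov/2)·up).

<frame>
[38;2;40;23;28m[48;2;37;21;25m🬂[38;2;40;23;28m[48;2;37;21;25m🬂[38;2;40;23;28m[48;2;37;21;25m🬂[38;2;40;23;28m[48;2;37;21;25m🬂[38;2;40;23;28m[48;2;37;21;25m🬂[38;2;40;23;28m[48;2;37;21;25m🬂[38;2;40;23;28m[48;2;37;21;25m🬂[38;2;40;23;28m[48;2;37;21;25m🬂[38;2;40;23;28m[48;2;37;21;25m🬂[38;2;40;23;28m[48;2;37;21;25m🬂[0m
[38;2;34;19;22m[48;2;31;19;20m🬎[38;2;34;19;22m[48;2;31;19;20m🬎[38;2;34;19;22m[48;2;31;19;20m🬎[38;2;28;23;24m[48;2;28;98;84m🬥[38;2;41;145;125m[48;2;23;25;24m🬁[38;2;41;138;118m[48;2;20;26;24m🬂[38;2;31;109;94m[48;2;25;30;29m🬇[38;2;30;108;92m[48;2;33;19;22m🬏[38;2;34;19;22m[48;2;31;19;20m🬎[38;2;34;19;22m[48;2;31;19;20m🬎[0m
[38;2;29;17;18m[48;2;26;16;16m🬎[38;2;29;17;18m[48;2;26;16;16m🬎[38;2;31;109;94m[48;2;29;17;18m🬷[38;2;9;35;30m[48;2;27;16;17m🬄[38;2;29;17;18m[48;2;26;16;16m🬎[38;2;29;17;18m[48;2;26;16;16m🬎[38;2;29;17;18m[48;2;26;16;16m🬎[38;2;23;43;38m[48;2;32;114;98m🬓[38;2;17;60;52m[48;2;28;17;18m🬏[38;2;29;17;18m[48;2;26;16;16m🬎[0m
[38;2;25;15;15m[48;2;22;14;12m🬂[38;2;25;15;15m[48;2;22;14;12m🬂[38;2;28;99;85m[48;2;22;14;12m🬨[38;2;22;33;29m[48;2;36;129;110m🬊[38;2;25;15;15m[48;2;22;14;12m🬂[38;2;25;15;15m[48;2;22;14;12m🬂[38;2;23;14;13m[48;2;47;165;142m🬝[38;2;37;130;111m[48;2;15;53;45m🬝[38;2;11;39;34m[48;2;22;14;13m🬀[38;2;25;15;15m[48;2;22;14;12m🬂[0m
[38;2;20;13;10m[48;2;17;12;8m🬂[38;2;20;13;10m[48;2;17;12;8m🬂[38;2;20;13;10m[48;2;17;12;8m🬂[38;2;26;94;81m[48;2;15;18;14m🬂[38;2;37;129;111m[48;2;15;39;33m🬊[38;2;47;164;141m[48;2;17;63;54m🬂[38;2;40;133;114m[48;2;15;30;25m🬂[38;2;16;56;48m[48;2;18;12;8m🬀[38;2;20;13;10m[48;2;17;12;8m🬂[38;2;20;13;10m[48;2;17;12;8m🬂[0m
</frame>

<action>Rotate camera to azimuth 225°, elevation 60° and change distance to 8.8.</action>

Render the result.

<frame>
[38;2;40;23;28m[48;2;37;21;25m🬂[38;2;40;23;28m[48;2;37;21;25m🬂[38;2;40;23;28m[48;2;37;21;25m🬂[38;2;40;23;28m[48;2;37;21;25m🬂[38;2;40;23;28m[48;2;37;21;25m🬂[38;2;40;23;28m[48;2;37;21;25m🬂[38;2;40;23;28m[48;2;37;21;25m🬂[38;2;40;23;28m[48;2;37;21;25m🬂[38;2;40;23;28m[48;2;37;21;25m🬂[38;2;40;23;28m[48;2;37;21;25m🬂[0m
[38;2;34;19;22m[48;2;31;19;20m🬎[38;2;34;19;22m[48;2;31;19;20m🬎[38;2;34;19;22m[48;2;31;19;20m🬎[38;2;34;19;22m[48;2;31;19;20m🬎[38;2;33;19;22m[48;2;25;87;75m🬝[38;2;34;19;22m[48;2;22;79;68m🬎[38;2;34;19;22m[48;2;31;19;20m🬎[38;2;34;19;22m[48;2;31;19;20m🬎[38;2;34;19;22m[48;2;31;19;20m🬎[38;2;34;19;22m[48;2;31;19;20m🬎[0m
[38;2;29;17;18m[48;2;26;16;16m🬎[38;2;29;17;18m[48;2;26;16;16m🬎[38;2;29;17;18m[48;2;26;16;16m🬎[38;2;33;116;99m[48;2;28;17;17m▐[38;2;9;33;29m[48;2;27;16;17m🬀[38;2;29;17;18m[48;2;26;16;16m🬎[38;2;25;37;34m[48;2;38;125;108m▌[38;2;29;17;18m[48;2;26;16;16m🬎[38;2;29;17;18m[48;2;26;16;16m🬎[38;2;29;17;18m[48;2;26;16;16m🬎[0m
[38;2;25;15;15m[48;2;22;14;12m🬂[38;2;25;15;15m[48;2;22;14;12m🬂[38;2;25;15;15m[48;2;22;14;12m🬂[38;2;32;114;98m[48;2;22;14;13m🬁[38;2;33;116;100m[48;2;20;19;17m🬋[38;2;17;24;22m[48;2;42;149;127m🬰[38;2;23;82;71m[48;2;22;14;13m🬅[38;2;25;15;15m[48;2;22;14;12m🬂[38;2;25;15;15m[48;2;22;14;12m🬂[38;2;25;15;15m[48;2;22;14;12m🬂[0m
[38;2;20;13;10m[48;2;17;12;8m🬂[38;2;20;13;10m[48;2;17;12;8m🬂[38;2;20;13;10m[48;2;17;12;8m🬂[38;2;20;13;10m[48;2;17;12;8m🬂[38;2;20;13;10m[48;2;17;12;8m🬂[38;2;20;13;10m[48;2;17;12;8m🬂[38;2;20;13;10m[48;2;17;12;8m🬂[38;2;20;13;10m[48;2;17;12;8m🬂[38;2;20;13;10m[48;2;17;12;8m🬂[38;2;20;13;10m[48;2;17;12;8m🬂[0m
</frame>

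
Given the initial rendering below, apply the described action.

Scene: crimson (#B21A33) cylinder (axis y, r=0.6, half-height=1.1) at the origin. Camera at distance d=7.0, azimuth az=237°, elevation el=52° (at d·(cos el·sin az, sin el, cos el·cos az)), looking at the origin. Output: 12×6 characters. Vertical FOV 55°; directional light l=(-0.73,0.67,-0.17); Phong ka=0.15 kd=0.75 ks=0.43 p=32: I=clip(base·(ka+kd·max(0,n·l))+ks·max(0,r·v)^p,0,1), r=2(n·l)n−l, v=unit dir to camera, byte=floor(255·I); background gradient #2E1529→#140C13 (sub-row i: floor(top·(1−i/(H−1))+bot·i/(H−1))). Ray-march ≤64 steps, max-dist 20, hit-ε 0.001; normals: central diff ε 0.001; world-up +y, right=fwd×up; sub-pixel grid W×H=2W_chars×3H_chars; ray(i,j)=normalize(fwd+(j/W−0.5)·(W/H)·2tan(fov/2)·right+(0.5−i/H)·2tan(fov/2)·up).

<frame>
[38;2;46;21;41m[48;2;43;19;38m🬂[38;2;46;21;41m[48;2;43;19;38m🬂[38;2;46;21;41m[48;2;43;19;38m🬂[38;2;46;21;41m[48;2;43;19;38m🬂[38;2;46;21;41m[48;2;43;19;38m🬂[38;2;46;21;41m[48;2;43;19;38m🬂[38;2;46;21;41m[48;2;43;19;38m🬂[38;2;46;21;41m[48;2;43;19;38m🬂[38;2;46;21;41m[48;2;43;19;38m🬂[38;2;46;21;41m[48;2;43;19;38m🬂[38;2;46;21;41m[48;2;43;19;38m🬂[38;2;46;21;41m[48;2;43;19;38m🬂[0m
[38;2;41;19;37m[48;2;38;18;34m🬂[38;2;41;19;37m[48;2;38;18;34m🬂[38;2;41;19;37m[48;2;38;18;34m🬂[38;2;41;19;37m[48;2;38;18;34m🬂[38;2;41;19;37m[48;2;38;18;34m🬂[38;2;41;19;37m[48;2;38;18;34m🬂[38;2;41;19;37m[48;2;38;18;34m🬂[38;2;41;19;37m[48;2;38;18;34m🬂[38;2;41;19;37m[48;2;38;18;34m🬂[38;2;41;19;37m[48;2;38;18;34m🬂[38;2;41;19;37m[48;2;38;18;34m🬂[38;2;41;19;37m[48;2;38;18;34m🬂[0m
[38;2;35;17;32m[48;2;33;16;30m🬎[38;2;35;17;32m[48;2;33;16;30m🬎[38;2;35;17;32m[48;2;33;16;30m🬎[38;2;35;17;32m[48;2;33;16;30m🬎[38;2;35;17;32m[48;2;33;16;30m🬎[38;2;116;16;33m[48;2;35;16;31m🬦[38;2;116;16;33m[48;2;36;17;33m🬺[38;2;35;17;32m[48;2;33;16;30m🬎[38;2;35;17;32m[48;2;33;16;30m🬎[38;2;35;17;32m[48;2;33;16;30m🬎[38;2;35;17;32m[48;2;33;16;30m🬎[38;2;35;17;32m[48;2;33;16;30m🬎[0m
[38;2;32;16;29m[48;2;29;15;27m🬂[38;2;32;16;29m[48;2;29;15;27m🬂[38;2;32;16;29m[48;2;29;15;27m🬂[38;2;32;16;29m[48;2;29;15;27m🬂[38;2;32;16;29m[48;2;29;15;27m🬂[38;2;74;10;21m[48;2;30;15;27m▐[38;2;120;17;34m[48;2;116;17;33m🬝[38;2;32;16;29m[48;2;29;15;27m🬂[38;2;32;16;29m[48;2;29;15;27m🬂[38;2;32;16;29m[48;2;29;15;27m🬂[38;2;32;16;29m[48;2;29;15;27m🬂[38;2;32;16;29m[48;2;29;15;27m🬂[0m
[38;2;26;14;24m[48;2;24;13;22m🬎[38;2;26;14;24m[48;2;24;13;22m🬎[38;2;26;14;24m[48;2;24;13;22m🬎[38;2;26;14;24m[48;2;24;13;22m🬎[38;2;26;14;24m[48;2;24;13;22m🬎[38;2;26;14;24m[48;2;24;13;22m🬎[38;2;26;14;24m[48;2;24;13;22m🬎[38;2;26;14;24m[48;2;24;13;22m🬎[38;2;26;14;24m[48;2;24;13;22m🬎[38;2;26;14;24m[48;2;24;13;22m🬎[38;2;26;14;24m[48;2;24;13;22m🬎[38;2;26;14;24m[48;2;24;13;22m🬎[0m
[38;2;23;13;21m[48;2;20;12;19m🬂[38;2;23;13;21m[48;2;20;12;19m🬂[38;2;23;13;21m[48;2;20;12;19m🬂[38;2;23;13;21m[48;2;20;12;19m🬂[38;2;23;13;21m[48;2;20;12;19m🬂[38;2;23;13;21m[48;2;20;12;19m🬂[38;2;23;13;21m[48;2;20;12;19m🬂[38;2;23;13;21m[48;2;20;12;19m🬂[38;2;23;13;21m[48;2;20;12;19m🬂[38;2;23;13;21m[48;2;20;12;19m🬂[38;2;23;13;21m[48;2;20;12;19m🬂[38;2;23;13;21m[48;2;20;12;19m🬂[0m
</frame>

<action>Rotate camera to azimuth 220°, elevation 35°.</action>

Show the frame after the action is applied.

<frame>
[38;2;46;21;41m[48;2;43;19;38m🬂[38;2;46;21;41m[48;2;43;19;38m🬂[38;2;46;21;41m[48;2;43;19;38m🬂[38;2;46;21;41m[48;2;43;19;38m🬂[38;2;46;21;41m[48;2;43;19;38m🬂[38;2;46;21;41m[48;2;43;19;38m🬂[38;2;46;21;41m[48;2;43;19;38m🬂[38;2;46;21;41m[48;2;43;19;38m🬂[38;2;46;21;41m[48;2;43;19;38m🬂[38;2;46;21;41m[48;2;43;19;38m🬂[38;2;46;21;41m[48;2;43;19;38m🬂[38;2;46;21;41m[48;2;43;19;38m🬂[0m
[38;2;41;19;37m[48;2;38;18;34m🬂[38;2;41;19;37m[48;2;38;18;34m🬂[38;2;41;19;37m[48;2;38;18;34m🬂[38;2;41;19;37m[48;2;38;18;34m🬂[38;2;41;19;37m[48;2;38;18;34m🬂[38;2;41;19;37m[48;2;38;18;34m🬂[38;2;41;19;37m[48;2;38;18;34m🬂[38;2;41;19;37m[48;2;38;18;34m🬂[38;2;41;19;37m[48;2;38;18;34m🬂[38;2;41;19;37m[48;2;38;18;34m🬂[38;2;41;19;37m[48;2;38;18;34m🬂[38;2;41;19;37m[48;2;38;18;34m🬂[0m
[38;2;35;17;32m[48;2;33;16;30m🬎[38;2;35;17;32m[48;2;33;16;30m🬎[38;2;35;17;32m[48;2;33;16;30m🬎[38;2;35;17;32m[48;2;33;16;30m🬎[38;2;35;17;32m[48;2;33;16;30m🬎[38;2;116;16;33m[48;2;39;15;28m🬇[38;2;36;17;33m[48;2;116;16;33m🬁[38;2;35;17;32m[48;2;33;16;30m🬎[38;2;35;17;32m[48;2;33;16;30m🬎[38;2;35;17;32m[48;2;33;16;30m🬎[38;2;35;17;32m[48;2;33;16;30m🬎[38;2;35;17;32m[48;2;33;16;30m🬎[0m
[38;2;32;16;29m[48;2;29;15;27m🬂[38;2;32;16;29m[48;2;29;15;27m🬂[38;2;32;16;29m[48;2;29;15;27m🬂[38;2;32;16;29m[48;2;29;15;27m🬂[38;2;32;16;29m[48;2;29;15;27m🬂[38;2;48;6;13m[48;2;30;15;27m▐[38;2;106;15;30m[48;2;126;18;36m▌[38;2;32;16;29m[48;2;29;15;27m🬂[38;2;32;16;29m[48;2;29;15;27m🬂[38;2;32;16;29m[48;2;29;15;27m🬂[38;2;32;16;29m[48;2;29;15;27m🬂[38;2;32;16;29m[48;2;29;15;27m🬂[0m
[38;2;26;14;24m[48;2;24;13;22m🬎[38;2;26;14;24m[48;2;24;13;22m🬎[38;2;26;14;24m[48;2;24;13;22m🬎[38;2;26;14;24m[48;2;24;13;22m🬎[38;2;26;14;24m[48;2;24;13;22m🬎[38;2;26;14;24m[48;2;24;13;22m🬎[38;2;106;15;30m[48;2;25;13;23m🬀[38;2;26;14;24m[48;2;24;13;22m🬎[38;2;26;14;24m[48;2;24;13;22m🬎[38;2;26;14;24m[48;2;24;13;22m🬎[38;2;26;14;24m[48;2;24;13;22m🬎[38;2;26;14;24m[48;2;24;13;22m🬎[0m
[38;2;23;13;21m[48;2;20;12;19m🬂[38;2;23;13;21m[48;2;20;12;19m🬂[38;2;23;13;21m[48;2;20;12;19m🬂[38;2;23;13;21m[48;2;20;12;19m🬂[38;2;23;13;21m[48;2;20;12;19m🬂[38;2;23;13;21m[48;2;20;12;19m🬂[38;2;23;13;21m[48;2;20;12;19m🬂[38;2;23;13;21m[48;2;20;12;19m🬂[38;2;23;13;21m[48;2;20;12;19m🬂[38;2;23;13;21m[48;2;20;12;19m🬂[38;2;23;13;21m[48;2;20;12;19m🬂[38;2;23;13;21m[48;2;20;12;19m🬂[0m
</frame>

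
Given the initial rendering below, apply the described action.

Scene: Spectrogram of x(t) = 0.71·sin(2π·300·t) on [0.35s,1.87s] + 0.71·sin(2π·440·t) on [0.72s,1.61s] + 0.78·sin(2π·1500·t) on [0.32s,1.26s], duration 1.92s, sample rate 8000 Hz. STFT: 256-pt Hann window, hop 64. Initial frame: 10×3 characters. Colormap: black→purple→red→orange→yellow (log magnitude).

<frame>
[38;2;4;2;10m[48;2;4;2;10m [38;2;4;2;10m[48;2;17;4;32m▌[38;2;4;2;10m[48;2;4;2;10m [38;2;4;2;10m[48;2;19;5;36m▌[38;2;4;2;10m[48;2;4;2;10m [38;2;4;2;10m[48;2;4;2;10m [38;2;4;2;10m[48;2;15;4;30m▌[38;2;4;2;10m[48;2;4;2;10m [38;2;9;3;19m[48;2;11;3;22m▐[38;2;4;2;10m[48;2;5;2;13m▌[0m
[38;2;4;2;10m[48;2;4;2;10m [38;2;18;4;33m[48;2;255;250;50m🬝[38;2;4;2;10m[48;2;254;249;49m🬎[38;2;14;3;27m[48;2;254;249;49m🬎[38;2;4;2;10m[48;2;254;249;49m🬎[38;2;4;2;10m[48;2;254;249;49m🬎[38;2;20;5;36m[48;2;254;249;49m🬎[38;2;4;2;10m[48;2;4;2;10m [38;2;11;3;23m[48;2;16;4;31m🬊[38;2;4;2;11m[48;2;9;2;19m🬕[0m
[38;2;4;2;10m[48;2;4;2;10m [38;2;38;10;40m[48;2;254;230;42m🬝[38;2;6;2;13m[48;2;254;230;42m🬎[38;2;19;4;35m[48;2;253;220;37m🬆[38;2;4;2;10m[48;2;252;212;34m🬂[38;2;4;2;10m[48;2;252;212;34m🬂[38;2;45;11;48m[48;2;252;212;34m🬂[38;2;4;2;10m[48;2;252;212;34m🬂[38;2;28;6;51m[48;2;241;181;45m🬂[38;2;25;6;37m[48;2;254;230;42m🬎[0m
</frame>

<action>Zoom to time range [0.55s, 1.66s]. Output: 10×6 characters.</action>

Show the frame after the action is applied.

<frame>
[38;2;4;2;10m[48;2;4;2;10m [38;2;18;5;34m[48;2;14;4;27m▌[38;2;4;2;10m[48;2;4;2;10m [38;2;4;2;10m[48;2;4;2;10m [38;2;4;2;10m[48;2;4;2;10m [38;2;4;2;10m[48;2;4;2;10m [38;2;12;3;23m[48;2;15;4;28m▌[38;2;4;2;10m[48;2;4;2;10m [38;2;4;2;10m[48;2;4;2;10m [38;2;4;2;10m[48;2;10;3;20m▌[0m
[38;2;4;2;10m[48;2;4;2;10m [38;2;15;4;29m[48;2;19;5;36m▐[38;2;4;2;10m[48;2;4;2;10m [38;2;4;2;10m[48;2;4;2;10m [38;2;4;2;10m[48;2;4;2;10m [38;2;4;2;10m[48;2;4;2;10m [38;2;14;3;27m[48;2;18;4;33m▌[38;2;4;2;10m[48;2;4;2;10m [38;2;4;2;10m[48;2;4;2;10m [38;2;4;2;10m[48;2;10;3;21m▌[0m
[38;2;4;2;10m[48;2;4;2;10m [38;2;17;4;32m[48;2;22;5;40m▐[38;2;4;2;10m[48;2;4;2;10m [38;2;4;2;10m[48;2;4;2;10m [38;2;4;2;10m[48;2;4;2;10m [38;2;4;2;10m[48;2;4;2;10m [38;2;20;4;37m[48;2;30;7;53m🬆[38;2;4;2;10m[48;2;4;2;10m [38;2;4;2;10m[48;2;4;2;10m [38;2;4;2;10m[48;2;12;3;24m▌[0m
[38;2;5;2;12m[48;2;254;249;49m🬎[38;2;24;6;44m[48;2;254;249;49m🬎[38;2;5;2;12m[48;2;254;249;49m🬎[38;2;5;2;12m[48;2;254;249;49m🬎[38;2;5;2;12m[48;2;254;249;49m🬎[38;2;5;2;12m[48;2;254;249;49m🬎[38;2;96;23;80m[48;2;241;166;36m🬆[38;2;4;2;10m[48;2;4;2;10m [38;2;4;2;10m[48;2;4;2;10m [38;2;4;2;10m[48;2;16;4;30m▌[0m
[38;2;4;2;10m[48;2;4;2;10m [38;2;35;8;63m[48;2;62;14;86m🬎[38;2;4;2;10m[48;2;4;2;11m🬎[38;2;4;2;10m[48;2;4;2;11m🬎[38;2;4;2;10m[48;2;4;2;11m🬎[38;2;4;2;10m[48;2;4;2;11m🬎[38;2;82;19;87m[48;2;35;8;62m🬂[38;2;4;2;10m[48;2;4;2;11m🬎[38;2;4;2;10m[48;2;4;2;11m🬎[38;2;8;2;18m[48;2;38;9;67m🬕[0m
[38;2;22;5;40m[48;2;254;230;42m🬰[38;2;250;200;34m[48;2;55;12;86m🬎[38;2;252;212;34m[48;2;36;8;64m🬎[38;2;252;212;34m[48;2;36;8;64m🬎[38;2;252;212;34m[48;2;36;8;63m🬎[38;2;252;212;34m[48;2;36;8;64m🬎[38;2;252;212;34m[48;2;42;10;74m🬎[38;2;252;212;34m[48;2;36;8;64m🬎[38;2;252;212;34m[48;2;36;8;64m🬎[38;2;252;212;34m[48;2;75;18;74m🬎[0m
</frame>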